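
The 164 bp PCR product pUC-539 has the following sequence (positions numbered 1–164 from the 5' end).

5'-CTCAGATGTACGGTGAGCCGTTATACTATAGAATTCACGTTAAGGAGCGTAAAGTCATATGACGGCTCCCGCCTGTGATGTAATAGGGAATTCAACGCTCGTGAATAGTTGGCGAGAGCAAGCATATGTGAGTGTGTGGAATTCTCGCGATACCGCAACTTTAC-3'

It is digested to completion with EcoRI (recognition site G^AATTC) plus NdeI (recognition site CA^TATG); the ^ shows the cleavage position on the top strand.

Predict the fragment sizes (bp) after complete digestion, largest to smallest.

EcoRI sites (GAATTC) start at positions 31, 88, 139.
EcoRI cuts after the first base of each site, so after positions 31, 88, 139.
NdeI sites (CATATG) start at positions 56, 123.
NdeI cuts after base 2 of each site, so after positions 57, 124.
Combined cut positions: 31, 57, 88, 124, 139.
Linear molecule, 5 cuts → 6 fragments:
  1–31 → 31 bp
  32–57 → 26 bp
  58–88 → 31 bp
  89–124 → 36 bp
  125–139 → 15 bp
  140–164 → 25 bp
Sorted largest to smallest: 36, 31, 31, 26, 25, 15 bp.

36, 31, 31, 26, 25, 15 bp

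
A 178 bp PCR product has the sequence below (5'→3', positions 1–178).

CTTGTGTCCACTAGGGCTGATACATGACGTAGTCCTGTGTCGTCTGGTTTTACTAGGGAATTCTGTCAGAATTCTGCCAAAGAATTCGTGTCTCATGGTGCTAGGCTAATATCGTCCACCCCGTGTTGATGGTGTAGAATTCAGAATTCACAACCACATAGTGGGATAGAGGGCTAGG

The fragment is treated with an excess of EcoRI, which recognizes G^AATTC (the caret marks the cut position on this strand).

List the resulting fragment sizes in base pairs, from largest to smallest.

EcoRI sites (GAATTC) start at positions 58, 69, 82, 137, 144.
EcoRI cuts after the first base of each site, so after positions 58, 69, 82, 137, 144.
Linear molecule, 5 cuts → 6 fragments:
  1–58 → 58 bp
  59–69 → 11 bp
  70–82 → 13 bp
  83–137 → 55 bp
  138–144 → 7 bp
  145–178 → 34 bp
Sorted largest to smallest: 58, 55, 34, 13, 11, 7 bp.

58, 55, 34, 13, 11, 7 bp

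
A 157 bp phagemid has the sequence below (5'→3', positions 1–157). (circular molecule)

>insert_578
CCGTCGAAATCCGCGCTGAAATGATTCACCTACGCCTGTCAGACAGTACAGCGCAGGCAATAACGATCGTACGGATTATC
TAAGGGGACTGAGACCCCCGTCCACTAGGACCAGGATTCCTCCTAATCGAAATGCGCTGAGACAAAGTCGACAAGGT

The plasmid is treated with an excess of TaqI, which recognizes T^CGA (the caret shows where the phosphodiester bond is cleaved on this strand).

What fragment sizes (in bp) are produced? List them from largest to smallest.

TaqI sites (TCGA) start at positions 4, 127, 148.
TaqI cuts after the first base of each site, so after positions 4, 127, 148.
Circular molecule, 3 cuts → 3 fragments:
  5–127 → 123 bp
  128–148 → 21 bp
  149–157 then 1–4 → 9 + 4 = 13 bp
Sorted largest to smallest: 123, 21, 13 bp.

123, 21, 13 bp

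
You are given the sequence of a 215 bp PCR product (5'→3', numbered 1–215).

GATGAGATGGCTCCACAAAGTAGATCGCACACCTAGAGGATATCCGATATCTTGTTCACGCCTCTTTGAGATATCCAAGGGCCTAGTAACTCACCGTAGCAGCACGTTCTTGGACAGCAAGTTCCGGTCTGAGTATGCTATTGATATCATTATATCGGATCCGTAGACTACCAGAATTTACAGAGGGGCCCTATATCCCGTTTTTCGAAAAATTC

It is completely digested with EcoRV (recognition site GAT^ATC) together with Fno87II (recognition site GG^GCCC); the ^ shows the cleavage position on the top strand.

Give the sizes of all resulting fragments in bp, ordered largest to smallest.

EcoRV sites (GATATC) start at positions 39, 46, 70, 143.
EcoRV cuts after base 3 of each site, so after positions 41, 48, 72, 145.
The Fno87II site (GGGCCC) starts at position 186.
Fno87II cuts after base 2 of each site, so after position 187.
Combined cut positions: 41, 48, 72, 145, 187.
Linear molecule, 5 cuts → 6 fragments:
  1–41 → 41 bp
  42–48 → 7 bp
  49–72 → 24 bp
  73–145 → 73 bp
  146–187 → 42 bp
  188–215 → 28 bp
Sorted largest to smallest: 73, 42, 41, 28, 24, 7 bp.

73, 42, 41, 28, 24, 7 bp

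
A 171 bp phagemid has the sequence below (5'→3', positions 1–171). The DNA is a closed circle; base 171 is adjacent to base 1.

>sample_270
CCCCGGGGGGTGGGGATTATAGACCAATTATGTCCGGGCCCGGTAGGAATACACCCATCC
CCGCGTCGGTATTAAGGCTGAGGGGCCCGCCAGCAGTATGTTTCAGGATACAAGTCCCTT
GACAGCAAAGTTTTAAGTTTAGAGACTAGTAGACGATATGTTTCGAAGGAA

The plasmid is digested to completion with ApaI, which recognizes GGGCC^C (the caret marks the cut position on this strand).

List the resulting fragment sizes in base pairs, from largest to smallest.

ApaI sites (GGGCCC) start at positions 36, 83.
ApaI cuts after base 5 of each site (before the last base), so after positions 40, 87.
Circular molecule, 2 cuts → 2 fragments:
  41–87 → 47 bp
  88–171 then 1–40 → 84 + 40 = 124 bp
Sorted largest to smallest: 124, 47 bp.

124, 47 bp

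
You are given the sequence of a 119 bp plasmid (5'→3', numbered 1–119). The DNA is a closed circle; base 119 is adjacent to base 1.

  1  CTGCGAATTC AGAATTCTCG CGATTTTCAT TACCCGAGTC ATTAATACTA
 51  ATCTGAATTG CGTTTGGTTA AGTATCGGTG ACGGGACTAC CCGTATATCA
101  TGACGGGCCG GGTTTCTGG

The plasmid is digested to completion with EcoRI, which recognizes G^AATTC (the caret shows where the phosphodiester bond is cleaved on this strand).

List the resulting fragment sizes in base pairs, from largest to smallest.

112, 7 bp

EcoRI sites (GAATTC) start at positions 5, 12.
EcoRI cuts after the first base of each site, so after positions 5, 12.
Circular molecule, 2 cuts → 2 fragments:
  6–12 → 7 bp
  13–119 then 1–5 → 107 + 5 = 112 bp
Sorted largest to smallest: 112, 7 bp.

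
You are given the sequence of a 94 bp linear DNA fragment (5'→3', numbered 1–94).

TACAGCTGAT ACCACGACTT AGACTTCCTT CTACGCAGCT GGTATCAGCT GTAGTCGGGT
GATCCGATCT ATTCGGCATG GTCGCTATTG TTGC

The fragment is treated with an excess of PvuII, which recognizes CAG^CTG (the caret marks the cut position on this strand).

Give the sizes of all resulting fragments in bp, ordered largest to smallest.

PvuII sites (CAGCTG) start at positions 3, 36, 46.
PvuII cuts after base 3 of each site, so after positions 5, 38, 48.
Linear molecule, 3 cuts → 4 fragments:
  1–5 → 5 bp
  6–38 → 33 bp
  39–48 → 10 bp
  49–94 → 46 bp
Sorted largest to smallest: 46, 33, 10, 5 bp.

46, 33, 10, 5 bp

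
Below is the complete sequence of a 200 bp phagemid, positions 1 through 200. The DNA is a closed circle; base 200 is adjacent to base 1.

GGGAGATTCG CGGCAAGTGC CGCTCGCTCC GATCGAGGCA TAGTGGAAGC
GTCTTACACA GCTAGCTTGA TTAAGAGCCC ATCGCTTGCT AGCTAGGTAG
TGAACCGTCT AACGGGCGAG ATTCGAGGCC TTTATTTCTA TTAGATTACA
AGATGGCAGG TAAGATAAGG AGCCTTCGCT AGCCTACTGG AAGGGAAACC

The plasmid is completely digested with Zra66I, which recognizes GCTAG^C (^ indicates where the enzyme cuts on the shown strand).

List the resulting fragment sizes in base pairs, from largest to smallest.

90, 83, 27 bp

Zra66I sites (GCTAGC) start at positions 61, 88, 178.
Zra66I cuts after base 5 of each site (before the last base), so after positions 65, 92, 182.
Circular molecule, 3 cuts → 3 fragments:
  66–92 → 27 bp
  93–182 → 90 bp
  183–200 then 1–65 → 18 + 65 = 83 bp
Sorted largest to smallest: 90, 83, 27 bp.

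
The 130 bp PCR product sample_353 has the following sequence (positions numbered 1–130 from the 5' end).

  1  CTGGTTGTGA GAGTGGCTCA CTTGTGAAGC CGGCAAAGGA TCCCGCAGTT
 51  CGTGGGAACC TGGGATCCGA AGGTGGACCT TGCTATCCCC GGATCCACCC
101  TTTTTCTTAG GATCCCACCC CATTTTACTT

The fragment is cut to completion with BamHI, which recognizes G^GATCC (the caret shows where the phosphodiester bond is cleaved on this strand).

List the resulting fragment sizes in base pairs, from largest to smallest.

38, 28, 25, 20, 19 bp

BamHI sites (GGATCC) start at positions 38, 63, 91, 110.
BamHI cuts after the first base of each site, so after positions 38, 63, 91, 110.
Linear molecule, 4 cuts → 5 fragments:
  1–38 → 38 bp
  39–63 → 25 bp
  64–91 → 28 bp
  92–110 → 19 bp
  111–130 → 20 bp
Sorted largest to smallest: 38, 28, 25, 20, 19 bp.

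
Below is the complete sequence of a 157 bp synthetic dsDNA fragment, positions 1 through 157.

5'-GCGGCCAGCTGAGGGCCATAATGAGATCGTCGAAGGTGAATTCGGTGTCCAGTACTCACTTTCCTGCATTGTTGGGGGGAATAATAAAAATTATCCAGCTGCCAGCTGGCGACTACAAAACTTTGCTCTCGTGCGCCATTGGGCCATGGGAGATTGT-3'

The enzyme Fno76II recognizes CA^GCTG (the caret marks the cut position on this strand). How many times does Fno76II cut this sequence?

CAGCTG occurs starting at positions 6, 96, 103.
Fno76II cuts at 3 sites.

3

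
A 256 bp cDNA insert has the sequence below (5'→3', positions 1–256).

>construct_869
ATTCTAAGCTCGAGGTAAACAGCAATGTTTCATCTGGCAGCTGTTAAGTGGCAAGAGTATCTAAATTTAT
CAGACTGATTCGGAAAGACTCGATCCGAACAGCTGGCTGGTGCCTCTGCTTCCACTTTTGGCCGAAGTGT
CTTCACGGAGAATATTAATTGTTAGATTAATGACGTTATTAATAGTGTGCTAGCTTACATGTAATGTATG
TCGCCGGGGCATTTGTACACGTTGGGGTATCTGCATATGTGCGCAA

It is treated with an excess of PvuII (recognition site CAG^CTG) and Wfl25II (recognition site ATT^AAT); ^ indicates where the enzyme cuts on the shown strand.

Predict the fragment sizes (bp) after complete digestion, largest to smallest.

76, 62, 54, 40, 12, 12 bp

PvuII sites (CAGCTG) start at positions 38, 100.
PvuII cuts after base 3 of each site, so after positions 40, 102.
Wfl25II sites (ATTAAT) start at positions 154, 166, 178.
Wfl25II cuts after base 3 of each site, so after positions 156, 168, 180.
Combined cut positions: 40, 102, 156, 168, 180.
Linear molecule, 5 cuts → 6 fragments:
  1–40 → 40 bp
  41–102 → 62 bp
  103–156 → 54 bp
  157–168 → 12 bp
  169–180 → 12 bp
  181–256 → 76 bp
Sorted largest to smallest: 76, 62, 54, 40, 12, 12 bp.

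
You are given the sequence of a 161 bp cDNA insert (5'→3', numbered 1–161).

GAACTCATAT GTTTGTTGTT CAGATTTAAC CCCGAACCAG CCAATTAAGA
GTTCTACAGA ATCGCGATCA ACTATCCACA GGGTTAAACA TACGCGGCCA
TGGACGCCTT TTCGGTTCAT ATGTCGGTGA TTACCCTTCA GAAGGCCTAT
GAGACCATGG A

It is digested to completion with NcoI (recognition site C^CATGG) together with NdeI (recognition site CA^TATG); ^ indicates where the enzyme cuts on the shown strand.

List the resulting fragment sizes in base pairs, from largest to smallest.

NcoI sites (CCATGG) start at positions 98, 155.
NcoI cuts after the first base of each site, so after positions 98, 155.
NdeI sites (CATATG) start at positions 6, 118.
NdeI cuts after base 2 of each site, so after positions 7, 119.
Combined cut positions: 7, 98, 119, 155.
Linear molecule, 4 cuts → 5 fragments:
  1–7 → 7 bp
  8–98 → 91 bp
  99–119 → 21 bp
  120–155 → 36 bp
  156–161 → 6 bp
Sorted largest to smallest: 91, 36, 21, 7, 6 bp.

91, 36, 21, 7, 6 bp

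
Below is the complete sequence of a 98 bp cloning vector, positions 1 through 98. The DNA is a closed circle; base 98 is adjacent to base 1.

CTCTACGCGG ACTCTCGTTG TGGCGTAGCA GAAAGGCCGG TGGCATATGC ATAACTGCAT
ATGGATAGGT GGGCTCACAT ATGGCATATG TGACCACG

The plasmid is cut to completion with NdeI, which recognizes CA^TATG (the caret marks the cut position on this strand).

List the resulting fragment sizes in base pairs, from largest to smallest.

NdeI sites (CATATG) start at positions 44, 58, 78, 85.
NdeI cuts after base 2 of each site, so after positions 45, 59, 79, 86.
Circular molecule, 4 cuts → 4 fragments:
  46–59 → 14 bp
  60–79 → 20 bp
  80–86 → 7 bp
  87–98 then 1–45 → 12 + 45 = 57 bp
Sorted largest to smallest: 57, 20, 14, 7 bp.

57, 20, 14, 7 bp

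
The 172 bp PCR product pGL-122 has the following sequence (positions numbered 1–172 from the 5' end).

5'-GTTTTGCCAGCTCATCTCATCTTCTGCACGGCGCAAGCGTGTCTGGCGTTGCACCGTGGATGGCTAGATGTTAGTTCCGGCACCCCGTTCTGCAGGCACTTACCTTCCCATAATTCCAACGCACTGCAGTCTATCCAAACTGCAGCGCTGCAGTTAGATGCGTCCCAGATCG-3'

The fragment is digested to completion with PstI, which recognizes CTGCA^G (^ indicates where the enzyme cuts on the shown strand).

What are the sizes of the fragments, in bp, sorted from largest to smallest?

PstI sites (CTGCAG) start at positions 90, 124, 140, 148.
PstI cuts after base 5 of each site (before the last base), so after positions 94, 128, 144, 152.
Linear molecule, 4 cuts → 5 fragments:
  1–94 → 94 bp
  95–128 → 34 bp
  129–144 → 16 bp
  145–152 → 8 bp
  153–172 → 20 bp
Sorted largest to smallest: 94, 34, 20, 16, 8 bp.

94, 34, 20, 16, 8 bp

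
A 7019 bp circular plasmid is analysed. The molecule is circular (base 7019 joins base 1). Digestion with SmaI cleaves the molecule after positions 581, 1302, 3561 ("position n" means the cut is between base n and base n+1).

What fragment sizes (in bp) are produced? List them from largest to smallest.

4039, 2259, 721 bp

Circular molecule, 3 cuts → 3 fragments:
  1302 − 581 = 721 bp
  3561 − 1302 = 2259 bp
  wrap: 7019 − 3561 + 581 = 4039 bp
Sorted largest to smallest: 4039, 2259, 721 bp.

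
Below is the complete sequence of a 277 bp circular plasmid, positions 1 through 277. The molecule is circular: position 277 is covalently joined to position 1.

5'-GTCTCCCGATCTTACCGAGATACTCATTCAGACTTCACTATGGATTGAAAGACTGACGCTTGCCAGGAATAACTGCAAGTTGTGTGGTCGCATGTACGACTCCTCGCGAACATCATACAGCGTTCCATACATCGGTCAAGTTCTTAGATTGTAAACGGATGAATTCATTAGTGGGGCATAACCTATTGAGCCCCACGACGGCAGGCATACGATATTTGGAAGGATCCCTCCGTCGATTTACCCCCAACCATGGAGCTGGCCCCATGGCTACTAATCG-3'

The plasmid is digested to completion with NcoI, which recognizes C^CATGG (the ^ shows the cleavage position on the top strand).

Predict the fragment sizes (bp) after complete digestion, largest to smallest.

NcoI sites (CCATGG) start at positions 248, 262.
NcoI cuts after the first base of each site, so after positions 248, 262.
Circular molecule, 2 cuts → 2 fragments:
  249–262 → 14 bp
  263–277 then 1–248 → 15 + 248 = 263 bp
Sorted largest to smallest: 263, 14 bp.

263, 14 bp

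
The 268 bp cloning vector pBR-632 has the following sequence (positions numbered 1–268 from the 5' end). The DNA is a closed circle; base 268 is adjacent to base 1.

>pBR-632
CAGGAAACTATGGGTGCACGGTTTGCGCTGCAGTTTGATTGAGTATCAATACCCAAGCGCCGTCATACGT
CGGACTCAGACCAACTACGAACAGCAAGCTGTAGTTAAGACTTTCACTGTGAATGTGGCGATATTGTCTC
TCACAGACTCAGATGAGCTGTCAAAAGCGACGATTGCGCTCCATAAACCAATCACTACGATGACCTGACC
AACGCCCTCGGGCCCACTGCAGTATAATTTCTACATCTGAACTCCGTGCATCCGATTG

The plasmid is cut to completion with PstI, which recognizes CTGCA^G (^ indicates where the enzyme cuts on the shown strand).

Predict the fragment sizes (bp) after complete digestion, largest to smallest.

PstI sites (CTGCAG) start at positions 28, 227.
PstI cuts after base 5 of each site (before the last base), so after positions 32, 231.
Circular molecule, 2 cuts → 2 fragments:
  33–231 → 199 bp
  232–268 then 1–32 → 37 + 32 = 69 bp
Sorted largest to smallest: 199, 69 bp.

199, 69 bp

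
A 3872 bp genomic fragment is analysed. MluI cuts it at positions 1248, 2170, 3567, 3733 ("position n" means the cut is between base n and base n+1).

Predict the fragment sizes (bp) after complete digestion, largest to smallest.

Linear molecule, 4 cuts → 5 fragments:
  1248 − 0 = 1248 bp
  2170 − 1248 = 922 bp
  3567 − 2170 = 1397 bp
  3733 − 3567 = 166 bp
  3872 − 3733 = 139 bp
Sorted largest to smallest: 1397, 1248, 922, 166, 139 bp.

1397, 1248, 922, 166, 139 bp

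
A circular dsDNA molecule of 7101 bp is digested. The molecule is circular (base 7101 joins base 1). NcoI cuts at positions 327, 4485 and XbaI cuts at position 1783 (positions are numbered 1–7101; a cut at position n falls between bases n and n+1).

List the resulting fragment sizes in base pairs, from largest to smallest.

2943, 2702, 1456 bp

Combined cut positions (sorted): 327, 1783, 4485.
Circular molecule, 3 cuts → 3 fragments:
  1783 − 327 = 1456 bp
  4485 − 1783 = 2702 bp
  wrap: 7101 − 4485 + 327 = 2943 bp
Sorted largest to smallest: 2943, 2702, 1456 bp.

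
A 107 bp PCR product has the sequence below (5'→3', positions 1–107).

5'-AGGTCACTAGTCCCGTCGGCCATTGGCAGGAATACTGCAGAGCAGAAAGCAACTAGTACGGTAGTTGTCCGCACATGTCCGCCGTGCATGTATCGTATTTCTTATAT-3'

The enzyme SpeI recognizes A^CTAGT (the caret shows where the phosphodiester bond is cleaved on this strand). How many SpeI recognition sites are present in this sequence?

ACTAGT occurs starting at positions 6, 52.
SpeI cuts at 2 sites.

2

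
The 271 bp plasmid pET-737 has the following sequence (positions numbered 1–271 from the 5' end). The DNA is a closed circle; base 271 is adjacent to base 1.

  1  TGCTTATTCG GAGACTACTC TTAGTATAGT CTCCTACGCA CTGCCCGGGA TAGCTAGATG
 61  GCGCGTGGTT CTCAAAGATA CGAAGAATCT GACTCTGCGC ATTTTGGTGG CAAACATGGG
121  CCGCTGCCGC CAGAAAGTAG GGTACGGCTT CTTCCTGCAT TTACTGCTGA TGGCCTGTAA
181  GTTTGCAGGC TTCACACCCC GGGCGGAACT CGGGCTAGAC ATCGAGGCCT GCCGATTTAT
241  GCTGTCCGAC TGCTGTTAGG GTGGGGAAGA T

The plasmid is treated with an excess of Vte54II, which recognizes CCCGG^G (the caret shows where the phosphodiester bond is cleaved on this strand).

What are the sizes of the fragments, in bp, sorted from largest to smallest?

154, 117 bp

Vte54II sites (CCCGGG) start at positions 44, 198.
Vte54II cuts after base 5 of each site (before the last base), so after positions 48, 202.
Circular molecule, 2 cuts → 2 fragments:
  49–202 → 154 bp
  203–271 then 1–48 → 69 + 48 = 117 bp
Sorted largest to smallest: 154, 117 bp.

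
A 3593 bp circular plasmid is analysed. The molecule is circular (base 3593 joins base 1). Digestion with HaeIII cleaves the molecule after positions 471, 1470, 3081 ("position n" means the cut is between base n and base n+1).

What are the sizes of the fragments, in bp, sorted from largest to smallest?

1611, 999, 983 bp

Circular molecule, 3 cuts → 3 fragments:
  1470 − 471 = 999 bp
  3081 − 1470 = 1611 bp
  wrap: 3593 − 3081 + 471 = 983 bp
Sorted largest to smallest: 1611, 999, 983 bp.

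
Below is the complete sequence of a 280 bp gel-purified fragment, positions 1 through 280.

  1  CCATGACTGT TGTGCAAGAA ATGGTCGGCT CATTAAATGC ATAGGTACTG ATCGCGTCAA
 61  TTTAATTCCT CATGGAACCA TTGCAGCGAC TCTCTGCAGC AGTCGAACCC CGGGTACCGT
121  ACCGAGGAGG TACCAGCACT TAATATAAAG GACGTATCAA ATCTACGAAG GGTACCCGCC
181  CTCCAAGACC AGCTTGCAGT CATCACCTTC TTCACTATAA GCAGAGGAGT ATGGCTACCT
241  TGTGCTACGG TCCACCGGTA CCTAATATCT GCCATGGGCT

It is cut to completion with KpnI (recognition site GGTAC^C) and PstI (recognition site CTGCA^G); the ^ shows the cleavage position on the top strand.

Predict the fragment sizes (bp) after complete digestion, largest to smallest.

KpnI sites (GGTACC) start at positions 113, 129, 171, 257.
KpnI cuts after base 5 of each site (before the last base), so after positions 117, 133, 175, 261.
The PstI site (CTGCAG) starts at position 94.
PstI cuts after base 5 of each site (before the last base), so after position 98.
Combined cut positions: 98, 117, 133, 175, 261.
Linear molecule, 5 cuts → 6 fragments:
  1–98 → 98 bp
  99–117 → 19 bp
  118–133 → 16 bp
  134–175 → 42 bp
  176–261 → 86 bp
  262–280 → 19 bp
Sorted largest to smallest: 98, 86, 42, 19, 19, 16 bp.

98, 86, 42, 19, 19, 16 bp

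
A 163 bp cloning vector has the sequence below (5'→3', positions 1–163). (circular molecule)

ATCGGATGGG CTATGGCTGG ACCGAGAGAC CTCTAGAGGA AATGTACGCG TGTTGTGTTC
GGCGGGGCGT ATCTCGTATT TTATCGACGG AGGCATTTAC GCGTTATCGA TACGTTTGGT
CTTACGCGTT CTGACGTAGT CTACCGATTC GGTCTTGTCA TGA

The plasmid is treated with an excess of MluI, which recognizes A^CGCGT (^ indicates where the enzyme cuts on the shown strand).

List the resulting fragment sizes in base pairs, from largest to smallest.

MluI sites (ACGCGT) start at positions 46, 99, 124.
MluI cuts after the first base of each site, so after positions 46, 99, 124.
Circular molecule, 3 cuts → 3 fragments:
  47–99 → 53 bp
  100–124 → 25 bp
  125–163 then 1–46 → 39 + 46 = 85 bp
Sorted largest to smallest: 85, 53, 25 bp.

85, 53, 25 bp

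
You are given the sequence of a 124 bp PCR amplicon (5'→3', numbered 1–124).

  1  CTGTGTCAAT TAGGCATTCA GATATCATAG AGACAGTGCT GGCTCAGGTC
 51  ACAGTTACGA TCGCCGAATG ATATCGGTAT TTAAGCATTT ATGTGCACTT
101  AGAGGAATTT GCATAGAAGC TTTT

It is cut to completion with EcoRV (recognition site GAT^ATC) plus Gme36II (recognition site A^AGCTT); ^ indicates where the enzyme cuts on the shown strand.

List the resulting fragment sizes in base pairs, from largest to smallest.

49, 45, 23, 7 bp

EcoRV sites (GATATC) start at positions 21, 70.
EcoRV cuts after base 3 of each site, so after positions 23, 72.
The Gme36II site (AAGCTT) starts at position 117.
Gme36II cuts after the first base of each site, so after position 117.
Combined cut positions: 23, 72, 117.
Linear molecule, 3 cuts → 4 fragments:
  1–23 → 23 bp
  24–72 → 49 bp
  73–117 → 45 bp
  118–124 → 7 bp
Sorted largest to smallest: 49, 45, 23, 7 bp.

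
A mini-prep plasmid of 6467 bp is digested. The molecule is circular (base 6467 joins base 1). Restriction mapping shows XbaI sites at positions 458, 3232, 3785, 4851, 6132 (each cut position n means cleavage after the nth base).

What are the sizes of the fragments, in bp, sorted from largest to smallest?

Circular molecule, 5 cuts → 5 fragments:
  3232 − 458 = 2774 bp
  3785 − 3232 = 553 bp
  4851 − 3785 = 1066 bp
  6132 − 4851 = 1281 bp
  wrap: 6467 − 6132 + 458 = 793 bp
Sorted largest to smallest: 2774, 1281, 1066, 793, 553 bp.

2774, 1281, 1066, 793, 553 bp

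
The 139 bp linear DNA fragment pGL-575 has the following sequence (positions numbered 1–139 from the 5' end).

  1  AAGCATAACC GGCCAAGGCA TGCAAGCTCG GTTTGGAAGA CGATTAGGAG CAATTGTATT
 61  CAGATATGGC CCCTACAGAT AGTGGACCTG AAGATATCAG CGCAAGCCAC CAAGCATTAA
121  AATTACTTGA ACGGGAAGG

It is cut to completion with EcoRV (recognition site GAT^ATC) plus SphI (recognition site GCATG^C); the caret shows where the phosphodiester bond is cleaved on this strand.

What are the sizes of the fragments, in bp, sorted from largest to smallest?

73, 44, 22 bp

The EcoRV site (GATATC) starts at position 93.
EcoRV cuts after base 3 of each site, so after position 95.
The SphI site (GCATGC) starts at position 18.
SphI cuts after base 5 of each site (before the last base), so after position 22.
Combined cut positions: 22, 95.
Linear molecule, 2 cuts → 3 fragments:
  1–22 → 22 bp
  23–95 → 73 bp
  96–139 → 44 bp
Sorted largest to smallest: 73, 44, 22 bp.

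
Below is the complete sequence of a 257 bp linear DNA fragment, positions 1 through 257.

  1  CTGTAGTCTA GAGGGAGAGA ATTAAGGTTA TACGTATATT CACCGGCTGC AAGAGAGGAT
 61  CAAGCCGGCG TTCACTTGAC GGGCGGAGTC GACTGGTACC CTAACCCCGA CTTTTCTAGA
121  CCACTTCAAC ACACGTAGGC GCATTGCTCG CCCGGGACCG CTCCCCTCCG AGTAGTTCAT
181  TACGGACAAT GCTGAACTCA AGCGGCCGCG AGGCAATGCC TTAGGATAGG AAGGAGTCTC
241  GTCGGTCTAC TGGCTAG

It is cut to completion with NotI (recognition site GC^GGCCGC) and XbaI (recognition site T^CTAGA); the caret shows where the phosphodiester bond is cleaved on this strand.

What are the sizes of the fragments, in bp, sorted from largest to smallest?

The NotI site (GCGGCCGC) starts at position 202.
NotI cuts after base 2 of each site, so after position 203.
XbaI sites (TCTAGA) start at positions 7, 115.
XbaI cuts after the first base of each site, so after positions 7, 115.
Combined cut positions: 7, 115, 203.
Linear molecule, 3 cuts → 4 fragments:
  1–7 → 7 bp
  8–115 → 108 bp
  116–203 → 88 bp
  204–257 → 54 bp
Sorted largest to smallest: 108, 88, 54, 7 bp.

108, 88, 54, 7 bp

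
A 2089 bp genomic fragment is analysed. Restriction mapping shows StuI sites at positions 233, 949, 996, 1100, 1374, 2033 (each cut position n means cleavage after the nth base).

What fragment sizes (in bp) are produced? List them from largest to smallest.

Linear molecule, 6 cuts → 7 fragments:
  233 − 0 = 233 bp
  949 − 233 = 716 bp
  996 − 949 = 47 bp
  1100 − 996 = 104 bp
  1374 − 1100 = 274 bp
  2033 − 1374 = 659 bp
  2089 − 2033 = 56 bp
Sorted largest to smallest: 716, 659, 274, 233, 104, 56, 47 bp.

716, 659, 274, 233, 104, 56, 47 bp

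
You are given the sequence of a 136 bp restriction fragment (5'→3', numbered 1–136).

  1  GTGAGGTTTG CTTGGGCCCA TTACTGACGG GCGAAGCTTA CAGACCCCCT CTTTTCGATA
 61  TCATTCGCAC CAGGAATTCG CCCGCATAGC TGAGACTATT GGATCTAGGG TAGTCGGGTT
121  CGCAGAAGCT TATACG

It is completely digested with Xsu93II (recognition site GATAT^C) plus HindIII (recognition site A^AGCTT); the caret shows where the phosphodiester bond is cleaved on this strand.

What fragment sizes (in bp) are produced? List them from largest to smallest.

The Xsu93II site (GATATC) starts at position 57.
Xsu93II cuts after base 5 of each site (before the last base), so after position 61.
HindIII sites (AAGCTT) start at positions 34, 126.
HindIII cuts after the first base of each site, so after positions 34, 126.
Combined cut positions: 34, 61, 126.
Linear molecule, 3 cuts → 4 fragments:
  1–34 → 34 bp
  35–61 → 27 bp
  62–126 → 65 bp
  127–136 → 10 bp
Sorted largest to smallest: 65, 34, 27, 10 bp.

65, 34, 27, 10 bp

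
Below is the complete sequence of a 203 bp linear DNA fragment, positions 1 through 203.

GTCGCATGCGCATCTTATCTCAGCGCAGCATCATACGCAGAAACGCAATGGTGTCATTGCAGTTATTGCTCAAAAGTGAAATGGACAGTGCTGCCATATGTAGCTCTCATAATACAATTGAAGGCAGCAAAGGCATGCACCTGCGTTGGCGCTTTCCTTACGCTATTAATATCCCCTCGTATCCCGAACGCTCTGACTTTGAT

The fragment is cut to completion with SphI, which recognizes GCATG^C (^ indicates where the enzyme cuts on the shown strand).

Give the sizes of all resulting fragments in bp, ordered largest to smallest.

129, 66, 8 bp

SphI sites (GCATGC) start at positions 4, 133.
SphI cuts after base 5 of each site (before the last base), so after positions 8, 137.
Linear molecule, 2 cuts → 3 fragments:
  1–8 → 8 bp
  9–137 → 129 bp
  138–203 → 66 bp
Sorted largest to smallest: 129, 66, 8 bp.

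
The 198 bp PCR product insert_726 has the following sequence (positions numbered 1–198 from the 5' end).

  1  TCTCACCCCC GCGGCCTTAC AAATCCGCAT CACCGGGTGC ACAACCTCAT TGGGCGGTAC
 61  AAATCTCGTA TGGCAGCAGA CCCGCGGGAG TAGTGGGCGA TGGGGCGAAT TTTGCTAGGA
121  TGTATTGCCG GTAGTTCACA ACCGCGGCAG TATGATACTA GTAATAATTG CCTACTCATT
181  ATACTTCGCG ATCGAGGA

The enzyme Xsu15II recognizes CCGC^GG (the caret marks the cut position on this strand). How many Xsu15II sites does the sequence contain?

3

CCGCGG occurs starting at positions 9, 82, 142.
Xsu15II cuts at 3 sites.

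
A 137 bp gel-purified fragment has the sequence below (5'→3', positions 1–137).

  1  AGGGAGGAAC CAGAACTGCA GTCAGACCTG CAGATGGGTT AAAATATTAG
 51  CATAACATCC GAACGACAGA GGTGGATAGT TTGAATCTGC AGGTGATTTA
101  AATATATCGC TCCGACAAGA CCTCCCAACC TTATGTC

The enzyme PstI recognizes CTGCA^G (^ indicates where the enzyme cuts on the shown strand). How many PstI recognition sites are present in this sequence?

3

CTGCAG occurs starting at positions 16, 28, 87.
PstI cuts at 3 sites.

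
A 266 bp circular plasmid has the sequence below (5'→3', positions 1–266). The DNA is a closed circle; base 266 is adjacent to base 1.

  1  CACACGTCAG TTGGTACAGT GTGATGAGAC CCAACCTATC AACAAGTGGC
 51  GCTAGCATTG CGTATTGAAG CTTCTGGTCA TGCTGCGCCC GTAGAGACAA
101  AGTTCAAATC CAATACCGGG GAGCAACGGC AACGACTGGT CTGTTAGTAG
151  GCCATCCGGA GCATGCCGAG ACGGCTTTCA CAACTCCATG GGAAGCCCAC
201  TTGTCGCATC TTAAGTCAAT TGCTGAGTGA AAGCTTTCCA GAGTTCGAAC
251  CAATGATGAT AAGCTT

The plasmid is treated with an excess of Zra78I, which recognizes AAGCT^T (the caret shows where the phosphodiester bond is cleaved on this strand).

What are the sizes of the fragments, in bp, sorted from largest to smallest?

163, 73, 30 bp

Zra78I sites (AAGCTT) start at positions 68, 231, 261.
Zra78I cuts after base 5 of each site (before the last base), so after positions 72, 235, 265.
Circular molecule, 3 cuts → 3 fragments:
  73–235 → 163 bp
  236–265 → 30 bp
  266–266 then 1–72 → 1 + 72 = 73 bp
Sorted largest to smallest: 163, 73, 30 bp.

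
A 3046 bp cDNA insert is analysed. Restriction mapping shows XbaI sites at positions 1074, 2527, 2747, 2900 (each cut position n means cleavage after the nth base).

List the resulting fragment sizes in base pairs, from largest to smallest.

1453, 1074, 220, 153, 146 bp

Linear molecule, 4 cuts → 5 fragments:
  1074 − 0 = 1074 bp
  2527 − 1074 = 1453 bp
  2747 − 2527 = 220 bp
  2900 − 2747 = 153 bp
  3046 − 2900 = 146 bp
Sorted largest to smallest: 1453, 1074, 220, 153, 146 bp.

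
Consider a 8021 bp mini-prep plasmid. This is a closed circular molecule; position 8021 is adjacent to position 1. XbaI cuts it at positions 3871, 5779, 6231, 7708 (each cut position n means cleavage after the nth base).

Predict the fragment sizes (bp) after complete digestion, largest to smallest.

4184, 1908, 1477, 452 bp

Circular molecule, 4 cuts → 4 fragments:
  5779 − 3871 = 1908 bp
  6231 − 5779 = 452 bp
  7708 − 6231 = 1477 bp
  wrap: 8021 − 7708 + 3871 = 4184 bp
Sorted largest to smallest: 4184, 1908, 1477, 452 bp.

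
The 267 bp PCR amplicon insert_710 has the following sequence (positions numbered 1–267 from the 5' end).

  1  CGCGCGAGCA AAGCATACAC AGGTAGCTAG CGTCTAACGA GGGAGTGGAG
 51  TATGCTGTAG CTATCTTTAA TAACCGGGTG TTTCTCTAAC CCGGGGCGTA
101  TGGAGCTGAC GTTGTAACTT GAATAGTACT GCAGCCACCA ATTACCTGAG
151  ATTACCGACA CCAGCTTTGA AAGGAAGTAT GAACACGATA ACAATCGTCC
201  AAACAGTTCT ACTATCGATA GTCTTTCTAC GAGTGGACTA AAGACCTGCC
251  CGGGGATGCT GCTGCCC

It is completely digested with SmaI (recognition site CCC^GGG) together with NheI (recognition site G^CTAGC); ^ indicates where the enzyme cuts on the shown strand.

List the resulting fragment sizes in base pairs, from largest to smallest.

SmaI sites (CCCGGG) start at positions 90, 249.
SmaI cuts after base 3 of each site, so after positions 92, 251.
The NheI site (GCTAGC) starts at position 26.
NheI cuts after the first base of each site, so after position 26.
Combined cut positions: 26, 92, 251.
Linear molecule, 3 cuts → 4 fragments:
  1–26 → 26 bp
  27–92 → 66 bp
  93–251 → 159 bp
  252–267 → 16 bp
Sorted largest to smallest: 159, 66, 26, 16 bp.

159, 66, 26, 16 bp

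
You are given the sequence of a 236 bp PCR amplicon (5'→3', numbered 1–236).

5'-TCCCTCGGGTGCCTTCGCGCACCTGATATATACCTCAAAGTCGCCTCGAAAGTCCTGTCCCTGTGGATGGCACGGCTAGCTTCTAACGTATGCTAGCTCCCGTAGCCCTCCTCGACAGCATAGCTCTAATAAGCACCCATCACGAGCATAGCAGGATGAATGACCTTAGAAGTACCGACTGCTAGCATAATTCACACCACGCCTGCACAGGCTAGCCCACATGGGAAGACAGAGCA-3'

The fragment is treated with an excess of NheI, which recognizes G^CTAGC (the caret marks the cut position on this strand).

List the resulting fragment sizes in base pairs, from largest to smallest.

NheI sites (GCTAGC) start at positions 75, 92, 181, 211.
NheI cuts after the first base of each site, so after positions 75, 92, 181, 211.
Linear molecule, 4 cuts → 5 fragments:
  1–75 → 75 bp
  76–92 → 17 bp
  93–181 → 89 bp
  182–211 → 30 bp
  212–236 → 25 bp
Sorted largest to smallest: 89, 75, 30, 25, 17 bp.

89, 75, 30, 25, 17 bp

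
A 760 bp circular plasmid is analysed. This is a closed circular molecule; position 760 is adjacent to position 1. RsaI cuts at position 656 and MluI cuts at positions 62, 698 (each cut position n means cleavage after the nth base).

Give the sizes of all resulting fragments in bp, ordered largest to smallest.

594, 124, 42 bp

Combined cut positions (sorted): 62, 656, 698.
Circular molecule, 3 cuts → 3 fragments:
  656 − 62 = 594 bp
  698 − 656 = 42 bp
  wrap: 760 − 698 + 62 = 124 bp
Sorted largest to smallest: 594, 124, 42 bp.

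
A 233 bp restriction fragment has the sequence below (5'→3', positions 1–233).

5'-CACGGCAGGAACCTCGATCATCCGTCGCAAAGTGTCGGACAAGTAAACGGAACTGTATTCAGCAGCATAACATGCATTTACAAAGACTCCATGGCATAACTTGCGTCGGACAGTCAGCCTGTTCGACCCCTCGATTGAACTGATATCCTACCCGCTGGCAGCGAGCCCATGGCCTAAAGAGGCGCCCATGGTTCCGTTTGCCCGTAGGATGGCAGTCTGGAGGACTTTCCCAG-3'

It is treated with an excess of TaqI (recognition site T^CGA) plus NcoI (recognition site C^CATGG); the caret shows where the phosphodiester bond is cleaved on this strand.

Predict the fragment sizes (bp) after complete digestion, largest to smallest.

TaqI sites (TCGA) start at positions 14, 123, 131.
TaqI cuts after the first base of each site, so after positions 14, 123, 131.
NcoI sites (CCATGG) start at positions 89, 167, 186.
NcoI cuts after the first base of each site, so after positions 89, 167, 186.
Combined cut positions: 14, 89, 123, 131, 167, 186.
Linear molecule, 6 cuts → 7 fragments:
  1–14 → 14 bp
  15–89 → 75 bp
  90–123 → 34 bp
  124–131 → 8 bp
  132–167 → 36 bp
  168–186 → 19 bp
  187–233 → 47 bp
Sorted largest to smallest: 75, 47, 36, 34, 19, 14, 8 bp.

75, 47, 36, 34, 19, 14, 8 bp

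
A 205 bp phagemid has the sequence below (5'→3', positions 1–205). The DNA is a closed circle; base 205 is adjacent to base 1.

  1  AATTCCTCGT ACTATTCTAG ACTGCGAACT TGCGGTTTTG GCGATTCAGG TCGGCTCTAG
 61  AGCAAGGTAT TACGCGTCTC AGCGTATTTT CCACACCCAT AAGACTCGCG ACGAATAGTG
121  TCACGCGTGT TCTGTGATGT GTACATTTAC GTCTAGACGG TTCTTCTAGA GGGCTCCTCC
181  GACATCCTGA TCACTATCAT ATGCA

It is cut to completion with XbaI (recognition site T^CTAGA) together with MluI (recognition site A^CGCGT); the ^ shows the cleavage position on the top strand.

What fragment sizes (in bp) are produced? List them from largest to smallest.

56, 51, 40, 29, 16, 13 bp

XbaI sites (TCTAGA) start at positions 16, 56, 152, 165.
XbaI cuts after the first base of each site, so after positions 16, 56, 152, 165.
MluI sites (ACGCGT) start at positions 72, 123.
MluI cuts after the first base of each site, so after positions 72, 123.
Combined cut positions: 16, 56, 72, 123, 152, 165.
Circular molecule, 6 cuts → 6 fragments:
  17–56 → 40 bp
  57–72 → 16 bp
  73–123 → 51 bp
  124–152 → 29 bp
  153–165 → 13 bp
  166–205 then 1–16 → 40 + 16 = 56 bp
Sorted largest to smallest: 56, 51, 40, 29, 16, 13 bp.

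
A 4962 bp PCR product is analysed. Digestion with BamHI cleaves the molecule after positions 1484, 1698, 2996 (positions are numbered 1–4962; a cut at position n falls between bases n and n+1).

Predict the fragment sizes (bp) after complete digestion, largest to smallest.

1966, 1484, 1298, 214 bp

Linear molecule, 3 cuts → 4 fragments:
  1484 − 0 = 1484 bp
  1698 − 1484 = 214 bp
  2996 − 1698 = 1298 bp
  4962 − 2996 = 1966 bp
Sorted largest to smallest: 1966, 1484, 1298, 214 bp.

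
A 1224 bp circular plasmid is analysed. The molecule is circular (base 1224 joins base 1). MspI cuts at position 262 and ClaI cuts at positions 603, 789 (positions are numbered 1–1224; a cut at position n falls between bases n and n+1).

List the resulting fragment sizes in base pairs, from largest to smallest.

Combined cut positions (sorted): 262, 603, 789.
Circular molecule, 3 cuts → 3 fragments:
  603 − 262 = 341 bp
  789 − 603 = 186 bp
  wrap: 1224 − 789 + 262 = 697 bp
Sorted largest to smallest: 697, 341, 186 bp.

697, 341, 186 bp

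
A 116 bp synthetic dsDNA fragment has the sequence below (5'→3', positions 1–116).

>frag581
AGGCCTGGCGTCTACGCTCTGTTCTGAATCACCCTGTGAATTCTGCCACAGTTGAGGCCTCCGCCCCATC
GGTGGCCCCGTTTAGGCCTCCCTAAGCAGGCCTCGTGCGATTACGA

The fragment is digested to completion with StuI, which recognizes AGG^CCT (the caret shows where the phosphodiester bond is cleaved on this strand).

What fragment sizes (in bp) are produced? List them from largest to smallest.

StuI sites (AGGCCT) start at positions 1, 55, 84, 98.
StuI cuts after base 3 of each site, so after positions 3, 57, 86, 100.
Linear molecule, 4 cuts → 5 fragments:
  1–3 → 3 bp
  4–57 → 54 bp
  58–86 → 29 bp
  87–100 → 14 bp
  101–116 → 16 bp
Sorted largest to smallest: 54, 29, 16, 14, 3 bp.

54, 29, 16, 14, 3 bp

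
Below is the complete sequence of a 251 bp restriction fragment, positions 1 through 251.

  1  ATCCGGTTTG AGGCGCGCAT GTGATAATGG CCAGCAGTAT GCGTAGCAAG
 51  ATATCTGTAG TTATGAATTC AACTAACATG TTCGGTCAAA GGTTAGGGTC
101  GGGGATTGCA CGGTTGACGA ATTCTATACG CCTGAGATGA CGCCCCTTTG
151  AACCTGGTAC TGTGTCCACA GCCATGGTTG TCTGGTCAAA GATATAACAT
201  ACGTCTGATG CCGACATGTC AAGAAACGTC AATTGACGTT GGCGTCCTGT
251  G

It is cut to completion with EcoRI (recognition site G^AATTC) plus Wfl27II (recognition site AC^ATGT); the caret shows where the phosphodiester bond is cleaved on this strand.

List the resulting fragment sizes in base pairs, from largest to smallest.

96, 65, 42, 36, 12 bp

EcoRI sites (GAATTC) start at positions 65, 119.
EcoRI cuts after the first base of each site, so after positions 65, 119.
Wfl27II sites (ACATGT) start at positions 76, 214.
Wfl27II cuts after base 2 of each site, so after positions 77, 215.
Combined cut positions: 65, 77, 119, 215.
Linear molecule, 4 cuts → 5 fragments:
  1–65 → 65 bp
  66–77 → 12 bp
  78–119 → 42 bp
  120–215 → 96 bp
  216–251 → 36 bp
Sorted largest to smallest: 96, 65, 42, 36, 12 bp.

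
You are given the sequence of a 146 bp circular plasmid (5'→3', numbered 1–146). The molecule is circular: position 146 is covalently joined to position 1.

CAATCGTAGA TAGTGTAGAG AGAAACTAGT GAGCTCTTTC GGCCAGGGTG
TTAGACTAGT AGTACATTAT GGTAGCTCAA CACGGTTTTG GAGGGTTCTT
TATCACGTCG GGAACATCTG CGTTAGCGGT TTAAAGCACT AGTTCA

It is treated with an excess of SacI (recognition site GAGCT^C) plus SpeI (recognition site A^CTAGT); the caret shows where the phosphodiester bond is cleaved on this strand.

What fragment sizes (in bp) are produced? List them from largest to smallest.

The SacI site (GAGCTC) starts at position 31.
SacI cuts after base 5 of each site (before the last base), so after position 35.
SpeI sites (ACTAGT) start at positions 25, 55, 138.
SpeI cuts after the first base of each site, so after positions 25, 55, 138.
Combined cut positions: 25, 35, 55, 138.
Circular molecule, 4 cuts → 4 fragments:
  26–35 → 10 bp
  36–55 → 20 bp
  56–138 → 83 bp
  139–146 then 1–25 → 8 + 25 = 33 bp
Sorted largest to smallest: 83, 33, 20, 10 bp.

83, 33, 20, 10 bp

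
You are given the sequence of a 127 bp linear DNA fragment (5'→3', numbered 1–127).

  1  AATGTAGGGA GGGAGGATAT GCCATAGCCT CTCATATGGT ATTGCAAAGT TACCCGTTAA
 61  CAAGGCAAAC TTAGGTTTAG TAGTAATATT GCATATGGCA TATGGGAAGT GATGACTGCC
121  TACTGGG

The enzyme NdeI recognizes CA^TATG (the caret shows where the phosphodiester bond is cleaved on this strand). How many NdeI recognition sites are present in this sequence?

3

CATATG occurs starting at positions 33, 92, 99.
NdeI cuts at 3 sites.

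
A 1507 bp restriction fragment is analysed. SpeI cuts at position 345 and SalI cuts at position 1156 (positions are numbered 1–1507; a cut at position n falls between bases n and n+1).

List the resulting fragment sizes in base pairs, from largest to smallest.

811, 351, 345 bp

Combined cut positions (sorted): 345, 1156.
Linear molecule, 2 cuts → 3 fragments:
  345 − 0 = 345 bp
  1156 − 345 = 811 bp
  1507 − 1156 = 351 bp
Sorted largest to smallest: 811, 351, 345 bp.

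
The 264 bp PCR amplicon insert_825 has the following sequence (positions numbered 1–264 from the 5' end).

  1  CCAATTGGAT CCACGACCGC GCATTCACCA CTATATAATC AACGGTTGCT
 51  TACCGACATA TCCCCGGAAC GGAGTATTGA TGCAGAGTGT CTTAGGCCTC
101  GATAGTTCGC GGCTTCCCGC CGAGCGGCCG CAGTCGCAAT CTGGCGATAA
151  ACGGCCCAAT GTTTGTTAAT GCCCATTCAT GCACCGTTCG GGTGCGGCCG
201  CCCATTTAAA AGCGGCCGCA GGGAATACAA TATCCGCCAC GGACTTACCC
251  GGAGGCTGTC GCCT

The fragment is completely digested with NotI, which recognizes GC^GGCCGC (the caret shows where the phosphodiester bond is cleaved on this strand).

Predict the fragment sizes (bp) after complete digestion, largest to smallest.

125, 70, 51, 18 bp

NotI sites (GCGGCCGC) start at positions 124, 194, 212.
NotI cuts after base 2 of each site, so after positions 125, 195, 213.
Linear molecule, 3 cuts → 4 fragments:
  1–125 → 125 bp
  126–195 → 70 bp
  196–213 → 18 bp
  214–264 → 51 bp
Sorted largest to smallest: 125, 70, 51, 18 bp.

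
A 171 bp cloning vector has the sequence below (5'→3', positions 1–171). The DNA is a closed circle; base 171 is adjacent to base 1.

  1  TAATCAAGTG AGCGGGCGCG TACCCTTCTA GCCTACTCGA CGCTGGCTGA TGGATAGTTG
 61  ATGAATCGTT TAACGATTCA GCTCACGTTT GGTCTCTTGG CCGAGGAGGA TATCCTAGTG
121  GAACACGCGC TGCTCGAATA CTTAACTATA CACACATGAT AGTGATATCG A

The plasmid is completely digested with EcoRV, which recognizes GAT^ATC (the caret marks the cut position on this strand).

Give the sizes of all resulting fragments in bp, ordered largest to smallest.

116, 55 bp

EcoRV sites (GATATC) start at positions 109, 164.
EcoRV cuts after base 3 of each site, so after positions 111, 166.
Circular molecule, 2 cuts → 2 fragments:
  112–166 → 55 bp
  167–171 then 1–111 → 5 + 111 = 116 bp
Sorted largest to smallest: 116, 55 bp.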